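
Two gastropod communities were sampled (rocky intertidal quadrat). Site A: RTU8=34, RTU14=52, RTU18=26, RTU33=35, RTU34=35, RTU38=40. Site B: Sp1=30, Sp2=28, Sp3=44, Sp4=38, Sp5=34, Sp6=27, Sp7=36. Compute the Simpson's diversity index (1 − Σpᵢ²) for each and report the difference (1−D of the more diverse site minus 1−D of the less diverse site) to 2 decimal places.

Site A: N=222, proportions 0.1532, 0.2342, 0.1171, 0.1577, 0.1577, 0.1802, giving 1−D = 0.8258 (working shown to 4 dp, full precision carried).
Site B: N=237, proportions 0.1266, 0.1181, 0.1857, 0.1603, 0.1435, 0.1139, 0.1519, giving 1−D = 0.8532.
Difference = |0.8258 − 0.8532| = 0.0274, i.e. 0.03 to 2 decimal places.

0.03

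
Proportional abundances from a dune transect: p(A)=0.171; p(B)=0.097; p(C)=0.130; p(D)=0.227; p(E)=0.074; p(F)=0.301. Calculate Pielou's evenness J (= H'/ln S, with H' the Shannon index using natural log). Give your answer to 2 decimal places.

0.94

H' = −Σ pᵢ ln pᵢ = −((-0.3020) + (-0.2263) + (-0.2652) + (-0.3366) + (-0.1927) + (-0.3614)) = 1.6842 (working shown to 4 dp, full precision carried).
With S = 6 species, ln S = 1.7918, so J = 1.6842/1.7918 = 0.9400, i.e. 0.94 to 2 decimal places.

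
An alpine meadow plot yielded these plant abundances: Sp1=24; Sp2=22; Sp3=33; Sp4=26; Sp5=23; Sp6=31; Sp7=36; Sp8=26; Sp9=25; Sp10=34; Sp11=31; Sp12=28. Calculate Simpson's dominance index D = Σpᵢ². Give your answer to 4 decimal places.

Total N = 24+22+33+26+23+31+36+26+25+34+31+28 = 339, so the proportions are 0.070796, 0.064897, 0.097345, 0.076696, 0.067847, 0.091445, 0.106195, 0.076696, 0.073746, 0.100295, 0.091445, 0.082596 (working shown to 6 dp, full precision carried).
D = 0.070796² + 0.064897² + 0.097345² + 0.076696² + 0.067847² + 0.091445² + 0.106195² + 0.076696² + 0.073746² + 0.100295² + 0.091445² + 0.082596² = 0.005012 + 0.004212 + 0.009476 + 0.005882 + 0.004603 + 0.008362 + 0.011277 + 0.005882 + 0.005439 + 0.010059 + 0.008362 + 0.006822 = 0.085389.
To 4 decimal places, D = 0.0854.

0.0854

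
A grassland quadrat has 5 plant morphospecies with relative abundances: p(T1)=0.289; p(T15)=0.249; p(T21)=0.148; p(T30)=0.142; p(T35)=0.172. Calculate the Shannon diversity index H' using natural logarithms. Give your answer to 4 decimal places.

Each pᵢ ln pᵢ term (working shown to 6 dp, full precision carried): 0.289×(-1.241329)=-0.358744, 0.249×(-1.390302)=-0.346185, 0.148×(-1.910543)=-0.282760, 0.142×(-1.951928)=-0.277174, 0.172×(-1.760261)=-0.302765.
Sum = -1.567628, so H' = 1.5676.

1.5676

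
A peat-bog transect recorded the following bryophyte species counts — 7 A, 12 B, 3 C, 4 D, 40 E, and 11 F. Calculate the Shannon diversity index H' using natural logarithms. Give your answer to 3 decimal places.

Total N = 7+12+3+4+40+11 = 77, so the proportions are 0.09091, 0.15584, 0.03896, 0.05195, 0.51948, 0.14286 (working shown to 5 dp, full precision carried).
Each pᵢ ln pᵢ term: 0.09091×(-2.39790)=-0.21799, 0.15584×(-1.85890)=-0.28970, 0.03896×(-3.24519)=-0.12644, 0.05195×(-2.95751)=-0.15364, 0.51948×(-0.65493)=-0.34022, 0.14286×(-1.94591)=-0.27799.
Sum = -1.40597, so H' = 1.406.

1.406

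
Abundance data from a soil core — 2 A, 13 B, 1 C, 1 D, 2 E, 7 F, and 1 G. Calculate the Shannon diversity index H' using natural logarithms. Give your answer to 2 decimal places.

Total N = 2+13+1+1+2+7+1 = 27, so the proportions are 0.0741, 0.4815, 0.037, 0.037, 0.0741, 0.2593, 0.037 (working shown to 4 dp, full precision carried).
Each pᵢ ln pᵢ term: 0.0741×(-2.6027)=-0.1928, 0.4815×(-0.7309)=-0.3519, 0.037×(-3.2958)=-0.1221, 0.037×(-3.2958)=-0.1221, 0.0741×(-2.6027)=-0.1928, 0.2593×(-1.3499)=-0.3500, 0.037×(-3.2958)=-0.1221.
Sum = -1.4537, so H' = 1.45.

1.45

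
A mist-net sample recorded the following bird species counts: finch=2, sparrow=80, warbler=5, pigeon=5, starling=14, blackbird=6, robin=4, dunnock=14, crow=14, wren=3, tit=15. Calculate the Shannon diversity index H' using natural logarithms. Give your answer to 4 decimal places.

Total N = 2+80+5+5+14+6+4+14+14+3+15 = 162, so the proportions are 0.012346, 0.493827, 0.030864, 0.030864, 0.08642, 0.037037, 0.024691, 0.08642, 0.08642, 0.018519, 0.092593 (working shown to 6 dp, full precision carried).
Each pᵢ ln pᵢ term: 0.012346×(-4.394449)=-0.054252, 0.493827×(-0.705570)=-0.348429, 0.030864×(-3.478158)=-0.107351, 0.030864×(-3.478158)=-0.107351, 0.08642×(-2.448539)=-0.211602, 0.037037×(-3.295837)=-0.122068, 0.024691×(-3.701302)=-0.091390, 0.08642×(-2.448539)=-0.211602, 0.08642×(-2.448539)=-0.211602, 0.018519×(-3.988984)=-0.073870, 0.092593×(-2.379546)=-0.220328.
Sum = -1.759846, so H' = 1.7598.

1.7598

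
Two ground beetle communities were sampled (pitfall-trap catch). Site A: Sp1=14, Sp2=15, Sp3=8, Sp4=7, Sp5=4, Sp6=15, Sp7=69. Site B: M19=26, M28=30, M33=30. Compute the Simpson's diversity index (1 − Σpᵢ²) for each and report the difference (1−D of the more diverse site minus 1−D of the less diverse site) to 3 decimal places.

Site A: N=132, proportions 0.106061, 0.113636, 0.060606, 0.05303, 0.030303, 0.113636, 0.522727, giving 1−D = 0.682277 (working shown to 6 dp, full precision carried).
Site B: N=86, proportions 0.302326, 0.348837, 0.348837, giving 1−D = 0.665224.
Difference = |0.682277 − 0.665224| = 0.017053, i.e. 0.017 to 3 decimal places.

0.017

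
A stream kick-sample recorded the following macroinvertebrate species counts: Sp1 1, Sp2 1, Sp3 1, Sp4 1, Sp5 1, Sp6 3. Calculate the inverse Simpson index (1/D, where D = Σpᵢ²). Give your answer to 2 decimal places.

Total N = 1+1+1+1+1+3 = 8, so the proportions are 0.125, 0.125, 0.125, 0.125, 0.125, 0.375 (working shown to 6 dp, full precision carried).
D = 0.125² + 0.125² + 0.125² + 0.125² + 0.125² + 0.375² = 0.015625 + 0.015625 + 0.015625 + 0.015625 + 0.015625 + 0.140625 = 0.218750.
So 1/D = 4.5714, i.e. 4.57 to 2 decimal places.

4.57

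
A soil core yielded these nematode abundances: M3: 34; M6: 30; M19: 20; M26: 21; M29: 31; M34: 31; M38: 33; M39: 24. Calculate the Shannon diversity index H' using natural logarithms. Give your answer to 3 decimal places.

Total N = 34+30+20+21+31+31+33+24 = 224, so the proportions are 0.15179, 0.13393, 0.08929, 0.09375, 0.13839, 0.13839, 0.14732, 0.10714 (working shown to 5 dp, full precision carried).
Each pᵢ ln pᵢ term: 0.15179×(-1.88529)=-0.28616, 0.13393×(-2.01045)=-0.26926, 0.08929×(-2.41591)=-0.21571, 0.09375×(-2.36712)=-0.22192, 0.13839×(-1.97766)=-0.27369, 0.13839×(-1.97766)=-0.27369, 0.14732×(-1.91514)=-0.28214, 0.10714×(-2.23359)=-0.23931.
Sum = -2.06188, so H' = 2.062.

2.062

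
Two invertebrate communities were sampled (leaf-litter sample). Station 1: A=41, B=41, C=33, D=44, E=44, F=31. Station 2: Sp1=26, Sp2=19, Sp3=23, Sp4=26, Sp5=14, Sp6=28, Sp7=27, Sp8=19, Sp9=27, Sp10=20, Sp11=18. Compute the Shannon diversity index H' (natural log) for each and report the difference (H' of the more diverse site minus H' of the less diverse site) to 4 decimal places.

Station 1: N=234, proportions 0.1752137, 0.1752137, 0.1410256, 0.1880342, 0.1880342, 0.1324786, giving H' = 1.7828427 (working shown to 7 dp, full precision carried).
Station 2: N=247, proportions 0.1052632, 0.0769231, 0.0931174, 0.1052632, 0.0566802, 0.1133603, 0.1093117, 0.0769231, 0.1093117, 0.0809717, 0.0728745, giving H' = 2.3774405.
Difference = |1.7828427 − 2.3774405| = 0.5945978, i.e. 0.5946 to 4 decimal places.

0.5946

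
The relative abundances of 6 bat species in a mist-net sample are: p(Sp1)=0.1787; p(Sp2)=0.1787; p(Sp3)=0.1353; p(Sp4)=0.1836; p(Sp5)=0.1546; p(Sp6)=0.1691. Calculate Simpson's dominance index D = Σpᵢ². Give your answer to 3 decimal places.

D = 0.1787² + 0.1787² + 0.1353² + 0.1836² + 0.1546² + 0.1691² = 0.03193 + 0.03193 + 0.01831 + 0.03371 + 0.02390 + 0.02859 = 0.16838 (working shown to 5 dp, full precision carried).
To 3 decimal places, D = 0.168.

0.168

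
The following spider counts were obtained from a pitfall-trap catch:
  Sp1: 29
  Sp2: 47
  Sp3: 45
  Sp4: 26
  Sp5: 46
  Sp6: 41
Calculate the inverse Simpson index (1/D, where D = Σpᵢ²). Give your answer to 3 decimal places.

5.735

Total N = 29+47+45+26+46+41 = 234, so the proportions are 0.1239316, 0.2008547, 0.1923077, 0.1111111, 0.1965812, 0.1752137 (working shown to 7 dp, full precision carried).
D = 0.1239316² + 0.2008547² + 0.1923077² + 0.1111111² + 0.1965812² + 0.1752137² = 0.0153590 + 0.0403426 + 0.0369822 + 0.0123457 + 0.0386442 + 0.0306998 = 0.1743736.
So 1/D = 5.73481, i.e. 5.735 to 3 decimal places.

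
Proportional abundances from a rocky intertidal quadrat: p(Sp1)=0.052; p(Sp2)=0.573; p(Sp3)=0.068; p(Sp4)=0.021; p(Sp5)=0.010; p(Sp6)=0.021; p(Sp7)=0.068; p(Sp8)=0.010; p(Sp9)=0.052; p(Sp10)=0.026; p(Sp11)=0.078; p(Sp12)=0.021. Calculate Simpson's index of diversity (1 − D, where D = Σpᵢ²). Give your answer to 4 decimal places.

D = 0.052² + 0.573² + 0.068² + 0.021² + 0.01² + 0.021² + 0.068² + 0.01² + 0.052² + 0.026² + 0.078² + 0.021² = 0.002704 + 0.328329 + 0.004624 + 0.000441 + 0.000100 + 0.000441 + 0.004624 + 0.000100 + 0.002704 + 0.000676 + 0.006084 + 0.000441 = 0.351268 (working shown to 6 dp, full precision carried).
So 1 − D = 0.648732, i.e. 0.6487 to 4 decimal places.

0.6487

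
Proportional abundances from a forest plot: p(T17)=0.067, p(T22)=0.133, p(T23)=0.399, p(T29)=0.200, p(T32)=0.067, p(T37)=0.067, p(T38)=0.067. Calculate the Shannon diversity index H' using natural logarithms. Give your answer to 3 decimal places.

1.681

Each pᵢ ln pᵢ term (working shown to 5 dp, full precision carried): 0.067×(-2.70306)=-0.18111, 0.133×(-2.01741)=-0.26832, 0.399×(-0.91879)=-0.36660, 0.2×(-1.60944)=-0.32189, 0.067×(-2.70306)=-0.18111, 0.067×(-2.70306)=-0.18111, 0.067×(-2.70306)=-0.18111.
Sum = -1.68122, so H' = 1.681.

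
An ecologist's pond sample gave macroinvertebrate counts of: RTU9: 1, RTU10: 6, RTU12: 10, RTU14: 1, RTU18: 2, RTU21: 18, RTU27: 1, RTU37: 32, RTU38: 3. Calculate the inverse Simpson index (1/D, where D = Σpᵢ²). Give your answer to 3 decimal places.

3.651

Total N = 1+6+10+1+2+18+1+32+3 = 74, so the proportions are 0.0135135, 0.0810811, 0.1351351, 0.0135135, 0.027027, 0.2432432, 0.0135135, 0.4324324, 0.0405405 (working shown to 7 dp, full precision carried).
D = 0.0135135² + 0.0810811² + 0.1351351² + 0.0135135² + 0.027027² + 0.2432432² + 0.0135135² + 0.4324324² + 0.0405405² = 0.0001826 + 0.0065741 + 0.0182615 + 0.0001826 + 0.0007305 + 0.0591673 + 0.0001826 + 0.1869978 + 0.0016435 = 0.2739226.
So 1/D = 3.65067, i.e. 3.651 to 3 decimal places.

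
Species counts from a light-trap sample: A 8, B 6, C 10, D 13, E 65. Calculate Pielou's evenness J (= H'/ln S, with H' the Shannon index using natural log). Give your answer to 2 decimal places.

Total N = 8+6+10+13+65 = 102, so the proportions are 0.0784, 0.0588, 0.098, 0.1275, 0.6373 (working shown to 4 dp, full precision carried).
H' = −Σ pᵢ ln pᵢ = −((-0.1996) + (-0.1667) + (-0.2277) + (-0.2626) + (-0.2871)) = 1.1437.
With S = 5 species, ln S = 1.6094, so J = 1.1437/1.6094 = 0.7106, i.e. 0.71 to 2 decimal places.

0.71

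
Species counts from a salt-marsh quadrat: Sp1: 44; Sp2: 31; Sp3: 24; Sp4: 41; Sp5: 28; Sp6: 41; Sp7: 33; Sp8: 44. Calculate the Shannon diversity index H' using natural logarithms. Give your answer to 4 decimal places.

2.0583

Total N = 44+31+24+41+28+41+33+44 = 286, so the proportions are 0.153846, 0.108392, 0.083916, 0.143357, 0.097902, 0.143357, 0.115385, 0.153846 (working shown to 6 dp, full precision carried).
Each pᵢ ln pᵢ term: 0.153846×(-1.871802)=-0.287970, 0.108392×(-2.222005)=-0.240847, 0.083916×(-2.477938)=-0.207939, 0.143357×(-1.942420)=-0.278459, 0.097902×(-2.323787)=-0.227504, 0.143357×(-1.942420)=-0.278459, 0.115385×(-2.159484)=-0.249171, 0.153846×(-1.871802)=-0.287970.
Sum = -2.058317, so H' = 2.0583.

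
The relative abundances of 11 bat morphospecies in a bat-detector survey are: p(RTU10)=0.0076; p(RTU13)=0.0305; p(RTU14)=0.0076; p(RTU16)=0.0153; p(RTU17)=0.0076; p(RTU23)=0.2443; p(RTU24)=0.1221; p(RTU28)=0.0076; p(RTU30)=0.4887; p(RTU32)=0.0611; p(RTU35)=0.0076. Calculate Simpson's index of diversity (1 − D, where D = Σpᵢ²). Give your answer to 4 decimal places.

0.6814

D = 0.0076² + 0.0305² + 0.0076² + 0.0153² + 0.0076² + 0.2443² + 0.1221² + 0.0076² + 0.4887² + 0.0611² + 0.0076² = 0.000058 + 0.000930 + 0.000058 + 0.000234 + 0.000058 + 0.059682 + 0.014908 + 0.000058 + 0.238828 + 0.003733 + 0.000058 = 0.318605 (working shown to 6 dp, full precision carried).
So 1 − D = 0.681395, i.e. 0.6814 to 4 decimal places.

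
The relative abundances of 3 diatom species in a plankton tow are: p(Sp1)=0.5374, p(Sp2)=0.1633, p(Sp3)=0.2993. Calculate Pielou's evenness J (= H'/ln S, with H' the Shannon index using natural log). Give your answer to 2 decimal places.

0.90

H' = −Σ pᵢ ln pᵢ = −((-0.3337) + (-0.2959) + (-0.3610)) = 0.9907 (working shown to 4 dp, full precision carried).
With S = 3 species, ln S = 1.0986, so J = 0.9907/1.0986 = 0.9018, i.e. 0.90 to 2 decimal places.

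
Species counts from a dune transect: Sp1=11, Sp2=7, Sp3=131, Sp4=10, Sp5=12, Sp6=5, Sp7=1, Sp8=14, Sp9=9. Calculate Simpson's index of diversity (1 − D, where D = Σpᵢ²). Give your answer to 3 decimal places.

0.553

Total N = 11+7+131+10+12+5+1+14+9 = 200, so the proportions are 0.055, 0.035, 0.655, 0.05, 0.06, 0.025, 0.005, 0.07, 0.045 (working shown to 5 dp, full precision carried).
D = 0.055² + 0.035² + 0.655² + 0.05² + 0.06² + 0.025² + 0.005² + 0.07² + 0.045² = 0.00302 + 0.00123 + 0.42903 + 0.00250 + 0.00360 + 0.00063 + 0.00003 + 0.00490 + 0.00202 = 0.44695.
So 1 − D = 0.55305, i.e. 0.553 to 3 decimal places.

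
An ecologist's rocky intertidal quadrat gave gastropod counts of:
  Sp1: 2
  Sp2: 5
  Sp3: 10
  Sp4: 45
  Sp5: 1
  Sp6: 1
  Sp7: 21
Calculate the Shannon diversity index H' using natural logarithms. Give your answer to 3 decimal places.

1.293

Total N = 2+5+10+45+1+1+21 = 85, so the proportions are 0.02353, 0.05882, 0.11765, 0.52941, 0.01176, 0.01176, 0.24706 (working shown to 5 dp, full precision carried).
Each pᵢ ln pᵢ term: 0.02353×(-3.74950)=-0.08822, 0.05882×(-2.83321)=-0.16666, 0.11765×(-2.14007)=-0.25177, 0.52941×(-0.63599)=-0.33670, 0.01176×(-4.44265)=-0.05227, 0.01176×(-4.44265)=-0.05227, 0.24706×(-1.39813)=-0.34542.
Sum = -1.29331, so H' = 1.293.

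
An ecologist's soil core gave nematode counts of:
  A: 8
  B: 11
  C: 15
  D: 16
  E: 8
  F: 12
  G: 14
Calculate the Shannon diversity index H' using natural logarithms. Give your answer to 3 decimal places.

1.914

Total N = 8+11+15+16+8+12+14 = 84, so the proportions are 0.09524, 0.13095, 0.17857, 0.19048, 0.09524, 0.14286, 0.16667 (working shown to 5 dp, full precision carried).
Each pᵢ ln pᵢ term: 0.09524×(-2.35138)=-0.22394, 0.13095×(-2.03292)=-0.26622, 0.17857×(-1.72277)=-0.30764, 0.19048×(-1.65823)=-0.31585, 0.09524×(-2.35138)=-0.22394, 0.14286×(-1.94591)=-0.27799, 0.16667×(-1.79176)=-0.29863.
Sum = -1.91420, so H' = 1.914.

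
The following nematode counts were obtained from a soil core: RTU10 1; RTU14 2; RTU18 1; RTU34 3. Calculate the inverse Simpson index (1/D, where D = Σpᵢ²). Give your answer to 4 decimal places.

Total N = 1+2+1+3 = 7, so the proportions are 0.14285714, 0.28571429, 0.14285714, 0.42857143 (working shown to 8 dp, full precision carried).
D = 0.14285714² + 0.28571429² + 0.14285714² + 0.42857143² = 0.02040816 + 0.08163265 + 0.02040816 + 0.18367347 = 0.30612245.
So 1/D = 3.266667, i.e. 3.2667 to 4 decimal places.

3.2667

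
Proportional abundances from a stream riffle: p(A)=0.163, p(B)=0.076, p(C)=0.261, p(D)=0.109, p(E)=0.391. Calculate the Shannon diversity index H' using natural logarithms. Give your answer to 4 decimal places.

Each pᵢ ln pᵢ term (working shown to 6 dp, full precision carried): 0.163×(-1.814005)=-0.295683, 0.076×(-2.577022)=-0.195854, 0.261×(-1.343235)=-0.350584, 0.109×(-2.216407)=-0.241588, 0.391×(-0.939048)=-0.367168.
Sum = -1.450877, so H' = 1.4509.

1.4509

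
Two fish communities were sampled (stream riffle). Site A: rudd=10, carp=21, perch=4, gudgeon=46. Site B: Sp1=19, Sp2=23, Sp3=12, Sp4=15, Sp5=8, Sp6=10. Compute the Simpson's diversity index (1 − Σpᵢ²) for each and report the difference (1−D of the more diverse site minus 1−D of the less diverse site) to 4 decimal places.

Site A: N=81, proportions 0.1234568, 0.2592593, 0.0493827, 0.5679012, giving 1−D = 0.5925926 (working shown to 7 dp, full precision carried).
Site B: N=87, proportions 0.2183908, 0.2643678, 0.137931, 0.1724138, 0.091954, 0.1149425, giving 1−D = 0.8119963.
Difference = |0.5925926 − 0.8119963| = 0.2194037, i.e. 0.2194 to 4 decimal places.

0.2194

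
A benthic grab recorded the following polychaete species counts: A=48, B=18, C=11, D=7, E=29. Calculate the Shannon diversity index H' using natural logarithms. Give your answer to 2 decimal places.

Total N = 48+18+11+7+29 = 113, so the proportions are 0.4248, 0.1593, 0.0973, 0.0619, 0.2566 (working shown to 4 dp, full precision carried).
Each pᵢ ln pᵢ term: 0.4248×(-0.8562)=-0.3637, 0.1593×(-1.8370)=-0.2926, 0.0973×(-2.3295)=-0.2268, 0.0619×(-2.7815)=-0.1723, 0.2566×(-1.3601)=-0.3491.
Sum = -1.4044, so H' = 1.40.

1.40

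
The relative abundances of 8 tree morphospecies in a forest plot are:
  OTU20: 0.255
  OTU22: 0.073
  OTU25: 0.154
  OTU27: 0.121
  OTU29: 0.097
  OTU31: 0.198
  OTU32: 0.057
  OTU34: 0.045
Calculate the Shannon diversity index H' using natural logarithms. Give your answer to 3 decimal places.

1.933

Each pᵢ ln pᵢ term (working shown to 5 dp, full precision carried): 0.255×(-1.36649)=-0.34846, 0.073×(-2.61730)=-0.19106, 0.154×(-1.87080)=-0.28810, 0.121×(-2.11196)=-0.25555, 0.097×(-2.33304)=-0.22631, 0.198×(-1.61949)=-0.32066, 0.057×(-2.86470)=-0.16329, 0.045×(-3.10109)=-0.13955.
Sum = -1.93297, so H' = 1.933.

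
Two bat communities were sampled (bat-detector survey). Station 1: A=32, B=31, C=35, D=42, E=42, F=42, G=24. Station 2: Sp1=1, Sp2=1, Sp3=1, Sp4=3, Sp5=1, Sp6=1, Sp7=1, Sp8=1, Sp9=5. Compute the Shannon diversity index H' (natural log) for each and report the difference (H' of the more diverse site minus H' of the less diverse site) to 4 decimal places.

Station 1: N=248, proportions 0.12903226, 0.125, 0.14112903, 0.16935484, 0.16935484, 0.16935484, 0.09677419, giving H' = 1.92869488 (working shown to 8 dp, full precision carried).
Station 2: N=15, proportions 0.06666667, 0.06666667, 0.06666667, 0.2, 0.06666667, 0.06666667, 0.06666667, 0.06666667, 0.33333333, giving H' = 1.95184844.
Difference = |1.92869488 − 1.95184844| = 0.02315356, i.e. 0.0232 to 4 decimal places.

0.0232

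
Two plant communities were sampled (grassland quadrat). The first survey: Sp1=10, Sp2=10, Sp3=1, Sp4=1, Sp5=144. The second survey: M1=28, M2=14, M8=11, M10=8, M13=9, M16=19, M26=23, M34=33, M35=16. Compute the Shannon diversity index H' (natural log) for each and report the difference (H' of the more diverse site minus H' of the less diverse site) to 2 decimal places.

The first survey: N=166, proportions 0.0602, 0.0602, 0.006, 0.006, 0.8675, giving H' = 0.5234 (working shown to 4 dp, full precision carried).
The second survey: N=161, proportions 0.1739, 0.087, 0.0683, 0.0497, 0.0559, 0.118, 0.1429, 0.205, 0.0994, giving H' = 2.0948.
Difference = |0.5234 − 2.0948| = 1.5714, i.e. 1.57 to 2 decimal places.

1.57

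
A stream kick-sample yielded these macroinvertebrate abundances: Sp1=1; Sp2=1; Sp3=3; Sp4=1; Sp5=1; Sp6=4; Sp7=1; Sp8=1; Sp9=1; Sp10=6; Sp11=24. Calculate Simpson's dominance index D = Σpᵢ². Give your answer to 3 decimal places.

Total N = 1+1+3+1+1+4+1+1+1+6+24 = 44, so the proportions are 0.02273, 0.02273, 0.06818, 0.02273, 0.02273, 0.09091, 0.02273, 0.02273, 0.02273, 0.13636, 0.54545 (working shown to 5 dp, full precision carried).
D = 0.02273² + 0.02273² + 0.06818² + 0.02273² + 0.02273² + 0.09091² + 0.02273² + 0.02273² + 0.02273² + 0.13636² + 0.54545² = 0.00052 + 0.00052 + 0.00465 + 0.00052 + 0.00052 + 0.00826 + 0.00052 + 0.00052 + 0.00052 + 0.01860 + 0.29752 = 0.33264.
To 3 decimal places, D = 0.333.

0.333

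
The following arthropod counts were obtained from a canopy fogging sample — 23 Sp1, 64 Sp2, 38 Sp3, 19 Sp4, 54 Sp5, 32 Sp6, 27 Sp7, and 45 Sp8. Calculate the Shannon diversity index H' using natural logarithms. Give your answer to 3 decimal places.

2.005

Total N = 23+64+38+19+54+32+27+45 = 302, so the proportions are 0.07616, 0.21192, 0.12583, 0.06291, 0.17881, 0.10596, 0.0894, 0.14901 (working shown to 5 dp, full precision carried).
Each pᵢ ln pᵢ term: 0.07616×(-2.57493)=-0.19610, 0.21192×(-1.55154)=-0.32880, 0.12583×(-2.07284)=-0.26082, 0.06291×(-2.76599)=-0.17402, 0.17881×(-1.72144)=-0.30781, 0.10596×(-2.24469)=-0.23785, 0.0894×(-2.41459)=-0.21587, 0.14901×(-1.90376)=-0.28367.
Sum = -2.00495, so H' = 2.005.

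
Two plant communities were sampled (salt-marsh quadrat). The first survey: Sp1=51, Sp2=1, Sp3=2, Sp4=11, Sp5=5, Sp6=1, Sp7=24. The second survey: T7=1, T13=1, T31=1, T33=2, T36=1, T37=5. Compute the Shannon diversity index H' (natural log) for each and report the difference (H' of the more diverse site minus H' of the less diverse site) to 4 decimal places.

0.2770

The first survey: N=95, proportions 0.536842, 0.010526, 0.021053, 0.115789, 0.052632, 0.010526, 0.252632, giving H' = 1.263280 (working shown to 6 dp, full precision carried).
The second survey: N=11, proportions 0.090909, 0.090909, 0.090909, 0.181818, 0.090909, 0.454545, giving H' = 1.540306.
Difference = |1.263280 − 1.540306| = 0.277026, i.e. 0.2770 to 4 decimal places.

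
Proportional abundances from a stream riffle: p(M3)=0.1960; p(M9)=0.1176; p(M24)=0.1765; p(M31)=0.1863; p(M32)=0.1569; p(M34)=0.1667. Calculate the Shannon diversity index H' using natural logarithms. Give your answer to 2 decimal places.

Each pᵢ ln pᵢ term (working shown to 4 dp, full precision carried): 0.196×(-1.6296)=-0.3194, 0.1176×(-2.1405)=-0.2517, 0.1765×(-1.7344)=-0.3061, 0.1863×(-1.6804)=-0.3131, 0.1569×(-1.8521)=-0.2906, 0.1667×(-1.7916)=-0.2987.
Sum = -1.7796, so H' = 1.78.

1.78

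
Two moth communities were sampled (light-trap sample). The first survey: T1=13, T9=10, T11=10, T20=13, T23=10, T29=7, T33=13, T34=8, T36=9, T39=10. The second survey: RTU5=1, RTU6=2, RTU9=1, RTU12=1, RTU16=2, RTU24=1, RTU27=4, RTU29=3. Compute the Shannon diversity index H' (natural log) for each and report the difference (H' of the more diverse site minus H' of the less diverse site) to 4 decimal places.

0.3498

The first survey: N=103, proportions 0.126214, 0.097087, 0.097087, 0.126214, 0.097087, 0.067961, 0.126214, 0.07767, 0.087379, 0.097087, giving H' = 2.283580 (working shown to 6 dp, full precision carried).
The second survey: N=15, proportions 0.066667, 0.133333, 0.066667, 0.066667, 0.133333, 0.066667, 0.266667, 0.2, giving H' = 1.933810.
Difference = |2.283580 − 1.933810| = 0.349770, i.e. 0.3498 to 4 decimal places.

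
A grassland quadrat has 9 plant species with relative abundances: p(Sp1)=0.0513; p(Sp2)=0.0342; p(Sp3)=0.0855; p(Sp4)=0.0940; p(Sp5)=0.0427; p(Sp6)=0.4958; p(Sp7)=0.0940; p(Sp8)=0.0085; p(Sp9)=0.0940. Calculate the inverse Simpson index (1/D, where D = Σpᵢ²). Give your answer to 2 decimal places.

3.50

D = 0.0513² + 0.0342² + 0.0855² + 0.094² + 0.0427² + 0.4958² + 0.094² + 0.0085² + 0.094² = 0.002632 + 0.001170 + 0.007310 + 0.008836 + 0.001823 + 0.245818 + 0.008836 + 0.000072 + 0.008836 = 0.285333 (working shown to 6 dp, full precision carried).
So 1/D = 3.5047, i.e. 3.50 to 2 decimal places.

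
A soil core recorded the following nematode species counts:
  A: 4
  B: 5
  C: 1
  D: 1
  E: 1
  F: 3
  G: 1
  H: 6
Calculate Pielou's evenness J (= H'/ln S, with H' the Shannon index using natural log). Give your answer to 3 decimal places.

0.882

Total N = 4+5+1+1+1+3+1+6 = 22, so the proportions are 0.18182, 0.22727, 0.04545, 0.04545, 0.04545, 0.13636, 0.04545, 0.27273 (working shown to 5 dp, full precision carried).
H' = −Σ pᵢ ln pᵢ = −((-0.30995) + (-0.33673) + (-0.14050) + (-0.14050) + (-0.14050) + (-0.27170) + (-0.14050) + (-0.35435)) = 1.83474.
With S = 8 species, ln S = 2.07944, so J = 1.83474/2.07944 = 0.88232, i.e. 0.882 to 3 decimal places.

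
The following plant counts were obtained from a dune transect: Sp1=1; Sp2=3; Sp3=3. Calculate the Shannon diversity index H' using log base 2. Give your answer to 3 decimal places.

1.449

Total N = 1+3+3 = 7, so the proportions are 0.14286, 0.42857, 0.42857 (working shown to 5 dp, full precision carried).
Each pᵢ log₂ pᵢ term: 0.14286×(-2.80735)=-0.40105, 0.42857×(-1.22239)=-0.52388, 0.42857×(-1.22239)=-0.52388.
Sum = -1.44882, so H' = 1.449.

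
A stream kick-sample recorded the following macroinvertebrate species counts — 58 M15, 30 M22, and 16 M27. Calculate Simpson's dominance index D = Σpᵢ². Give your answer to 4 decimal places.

Total N = 58+30+16 = 104, so the proportions are 0.557692, 0.288462, 0.153846 (working shown to 6 dp, full precision carried).
D = 0.557692² + 0.288462² + 0.153846² = 0.311021 + 0.083210 + 0.023669 = 0.417899.
To 4 decimal places, D = 0.4179.

0.4179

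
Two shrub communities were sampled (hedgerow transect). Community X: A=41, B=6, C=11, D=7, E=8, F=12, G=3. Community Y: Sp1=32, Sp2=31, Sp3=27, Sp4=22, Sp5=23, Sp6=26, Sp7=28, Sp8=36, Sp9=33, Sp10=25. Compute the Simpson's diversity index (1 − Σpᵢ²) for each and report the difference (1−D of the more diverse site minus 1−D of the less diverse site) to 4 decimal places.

Community X: N=88, proportions 0.4659091, 0.0681818, 0.125, 0.0795455, 0.0909091, 0.1363636, 0.0340909, giving 1−D = 0.7283058 (working shown to 7 dp, full precision carried).
Community Y: N=283, proportions 0.1130742, 0.1095406, 0.0954064, 0.0777385, 0.0812721, 0.0918728, 0.0989399, 0.1272085, 0.1166078, 0.0883392, giving 1−D = 0.8976514.
Difference = |0.7283058 − 0.8976514| = 0.1693456, i.e. 0.1693 to 4 decimal places.

0.1693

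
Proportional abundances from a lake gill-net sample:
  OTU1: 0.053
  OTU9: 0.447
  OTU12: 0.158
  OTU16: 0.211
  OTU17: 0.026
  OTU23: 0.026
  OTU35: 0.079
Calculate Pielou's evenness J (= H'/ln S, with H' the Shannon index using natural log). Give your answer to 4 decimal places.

0.7841

H' = −Σ pᵢ ln pᵢ = −((-0.155686) + (-0.359923) + (-0.291535) + (-0.328294) + (-0.094891) + (-0.094891) + (-0.200526)) = 1.525747 (working shown to 6 dp, full precision carried).
With S = 7 species, ln S = 1.945910, so J = 1.525747/1.945910 = 0.784079, i.e. 0.7841 to 4 decimal places.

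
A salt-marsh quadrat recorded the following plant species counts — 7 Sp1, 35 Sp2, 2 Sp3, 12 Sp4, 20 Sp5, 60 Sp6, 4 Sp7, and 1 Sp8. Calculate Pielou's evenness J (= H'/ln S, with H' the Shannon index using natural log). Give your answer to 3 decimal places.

Total N = 7+35+2+12+20+60+4+1 = 141, so the proportions are 0.04965, 0.24823, 0.01418, 0.08511, 0.14184, 0.42553, 0.02837, 0.00709 (working shown to 5 dp, full precision carried).
H' = −Σ pᵢ ln pᵢ = −((-0.14908) + (-0.34588) + (-0.06036) + (-0.20969) + (-0.27703) + (-0.36358) + (-0.10106) + (-0.03510)) = 1.54178.
With S = 8 species, ln S = 2.07944, so J = 1.54178/2.07944 = 0.74144, i.e. 0.741 to 3 decimal places.

0.741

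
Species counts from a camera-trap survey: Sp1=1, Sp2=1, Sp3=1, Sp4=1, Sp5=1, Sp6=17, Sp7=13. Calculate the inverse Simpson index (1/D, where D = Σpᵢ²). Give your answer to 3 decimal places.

2.646

Total N = 1+1+1+1+1+17+13 = 35, so the proportions are 0.028571, 0.028571, 0.028571, 0.028571, 0.028571, 0.485714, 0.371429 (working shown to 6 dp, full precision carried).
D = 0.028571² + 0.028571² + 0.028571² + 0.028571² + 0.028571² + 0.485714² + 0.371429² = 0.000816 + 0.000816 + 0.000816 + 0.000816 + 0.000816 + 0.235918 + 0.137959 = 0.377959.
So 1/D = 2.64579, i.e. 2.646 to 3 decimal places.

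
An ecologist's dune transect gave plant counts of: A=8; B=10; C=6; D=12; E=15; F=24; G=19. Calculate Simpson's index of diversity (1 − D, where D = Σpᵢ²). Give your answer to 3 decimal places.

0.830

Total N = 8+10+6+12+15+24+19 = 94, so the proportions are 0.08511, 0.10638, 0.06383, 0.12766, 0.15957, 0.25532, 0.20213 (working shown to 5 dp, full precision carried).
D = 0.08511² + 0.10638² + 0.06383² + 0.12766² + 0.15957² + 0.25532² + 0.20213² = 0.00724 + 0.01132 + 0.00407 + 0.01630 + 0.02546 + 0.06519 + 0.04086 = 0.17044.
So 1 − D = 0.82956, i.e. 0.830 to 3 decimal places.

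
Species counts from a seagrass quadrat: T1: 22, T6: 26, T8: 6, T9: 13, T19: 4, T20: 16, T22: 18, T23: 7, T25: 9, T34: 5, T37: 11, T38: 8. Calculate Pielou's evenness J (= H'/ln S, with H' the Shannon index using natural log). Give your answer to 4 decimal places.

0.9393

Total N = 22+26+6+13+4+16+18+7+9+5+11+8 = 145, so the proportions are 0.151724, 0.17931, 0.041379, 0.089655, 0.027586, 0.110345, 0.124138, 0.048276, 0.062069, 0.034483, 0.075862, 0.055172 (working shown to 6 dp, full precision carried).
H' = −Σ pᵢ ln pᵢ = −((-0.286105) + (-0.308169) + (-0.131792) + (-0.216229) + (-0.099047) + (-0.243216) + (-0.258997) + (-0.146316) + (-0.172521) + (-0.116114) + (-0.195636) + (-0.159851)) = 2.333992.
With S = 12 species, ln S = 2.484907, so J = 2.333992/2.484907 = 0.939267, i.e. 0.9393 to 4 decimal places.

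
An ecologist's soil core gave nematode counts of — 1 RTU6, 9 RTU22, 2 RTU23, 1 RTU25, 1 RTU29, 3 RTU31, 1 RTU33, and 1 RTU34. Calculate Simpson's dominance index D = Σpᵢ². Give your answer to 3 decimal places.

0.274

Total N = 1+9+2+1+1+3+1+1 = 19, so the proportions are 0.05263, 0.47368, 0.10526, 0.05263, 0.05263, 0.15789, 0.05263, 0.05263 (working shown to 5 dp, full precision carried).
D = 0.05263² + 0.47368² + 0.10526² + 0.05263² + 0.05263² + 0.15789² + 0.05263² + 0.05263² = 0.00277 + 0.22438 + 0.01108 + 0.00277 + 0.00277 + 0.02493 + 0.00277 + 0.00277 = 0.27424.
To 3 decimal places, D = 0.274.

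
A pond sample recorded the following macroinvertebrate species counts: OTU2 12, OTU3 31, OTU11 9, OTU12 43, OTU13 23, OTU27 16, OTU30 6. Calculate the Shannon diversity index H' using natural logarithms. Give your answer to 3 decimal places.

Total N = 12+31+9+43+23+16+6 = 140, so the proportions are 0.08571, 0.22143, 0.06429, 0.30714, 0.16429, 0.11429, 0.04286 (working shown to 5 dp, full precision carried).
Each pᵢ ln pᵢ term: 0.08571×(-2.45674)=-0.21058, 0.22143×(-1.50766)=-0.33384, 0.06429×(-2.74442)=-0.17643, 0.30714×(-1.18044)=-0.36256, 0.16429×(-1.80615)=-0.29672, 0.11429×(-2.16905)=-0.24789, 0.04286×(-3.14988)=-0.13499.
Sum = -1.76302, so H' = 1.763.

1.763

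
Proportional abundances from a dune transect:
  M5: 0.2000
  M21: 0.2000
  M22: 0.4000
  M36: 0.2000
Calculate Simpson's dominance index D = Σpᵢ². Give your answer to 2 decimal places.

D = 0.2² + 0.2² + 0.4² + 0.2² = 0.0400 + 0.0400 + 0.1600 + 0.0400 = 0.2800 (working shown to 4 dp, full precision carried).
To 2 decimal places, D = 0.28.

0.28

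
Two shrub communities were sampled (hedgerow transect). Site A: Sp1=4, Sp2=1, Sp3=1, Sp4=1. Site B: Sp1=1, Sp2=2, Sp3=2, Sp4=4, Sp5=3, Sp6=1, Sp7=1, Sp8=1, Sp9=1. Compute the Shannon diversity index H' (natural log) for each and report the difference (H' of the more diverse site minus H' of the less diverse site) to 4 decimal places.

Site A: N=7, proportions 0.571429, 0.142857, 0.142857, 0.142857, giving H' = 1.153742 (working shown to 6 dp, full precision carried).
Site B: N=16, proportions 0.0625, 0.125, 0.125, 0.25, 0.1875, 0.0625, 0.0625, 0.0625, 0.0625, giving H' = 2.046739.
Difference = |1.153742 − 2.046739| = 0.892997, i.e. 0.8930 to 4 decimal places.

0.8930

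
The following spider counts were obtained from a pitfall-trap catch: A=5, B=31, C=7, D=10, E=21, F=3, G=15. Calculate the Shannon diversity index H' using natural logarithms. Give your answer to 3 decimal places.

Total N = 5+31+7+10+21+3+15 = 92, so the proportions are 0.05435, 0.33696, 0.07609, 0.1087, 0.22826, 0.03261, 0.16304 (working shown to 5 dp, full precision carried).
Each pᵢ ln pᵢ term: 0.05435×(-2.91235)=-0.15828, 0.33696×(-1.08780)=-0.36654, 0.07609×(-2.57588)=-0.19599, 0.1087×(-2.21920)=-0.24122, 0.22826×(-1.47727)=-0.33720, 0.03261×(-3.42318)=-0.11163, 0.16304×(-1.81374)=-0.29572.
Sum = -1.70658, so H' = 1.707.

1.707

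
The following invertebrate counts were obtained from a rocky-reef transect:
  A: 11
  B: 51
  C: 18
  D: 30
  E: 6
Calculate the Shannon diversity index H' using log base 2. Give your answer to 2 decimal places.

1.99

Total N = 11+51+18+30+6 = 116, so the proportions are 0.0948, 0.4397, 0.1552, 0.2586, 0.0517 (working shown to 4 dp, full precision carried).
Each pᵢ log₂ pᵢ term: 0.0948×(-3.3985)=-0.3223, 0.4397×(-1.1856)=-0.5212, 0.1552×(-2.6881)=-0.4171, 0.2586×(-1.9511)=-0.5046, 0.0517×(-4.2730)=-0.2210.
Sum = -1.9862, so H' = 1.99.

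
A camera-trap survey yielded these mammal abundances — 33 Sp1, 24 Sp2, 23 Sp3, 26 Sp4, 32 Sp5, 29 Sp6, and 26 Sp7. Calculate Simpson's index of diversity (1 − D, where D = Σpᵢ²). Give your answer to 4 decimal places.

0.8547

Total N = 33+24+23+26+32+29+26 = 193, so the proportions are 0.170984, 0.124352, 0.119171, 0.134715, 0.165803, 0.150259, 0.134715 (working shown to 6 dp, full precision carried).
D = 0.170984² + 0.124352² + 0.119171² + 0.134715² + 0.165803² + 0.150259² + 0.134715² = 0.029236 + 0.015464 + 0.014202 + 0.018148 + 0.027491 + 0.022578 + 0.018148 = 0.145266.
So 1 − D = 0.854734, i.e. 0.8547 to 4 decimal places.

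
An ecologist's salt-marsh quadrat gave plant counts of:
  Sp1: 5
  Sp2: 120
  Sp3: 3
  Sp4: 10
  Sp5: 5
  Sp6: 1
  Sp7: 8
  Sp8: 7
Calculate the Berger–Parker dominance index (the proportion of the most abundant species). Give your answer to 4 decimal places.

Total N = 5+120+3+10+5+1+8+7 = 159, so the proportions are 0.031447, 0.754717, 0.018868, 0.062893, 0.031447, 0.006289, 0.050314, 0.044025 (working shown to 6 dp, full precision carried).
The largest proportion is 0.754717, i.e. d = 0.7547 to 4 decimal places.

0.7547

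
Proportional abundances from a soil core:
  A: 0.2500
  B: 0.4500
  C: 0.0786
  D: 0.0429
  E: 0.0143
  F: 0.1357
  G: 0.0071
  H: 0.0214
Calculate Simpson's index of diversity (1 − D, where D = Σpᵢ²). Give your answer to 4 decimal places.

D = 0.25² + 0.45² + 0.0786² + 0.0429² + 0.0143² + 0.1357² + 0.0071² + 0.0214² = 0.062500 + 0.202500 + 0.006178 + 0.001840 + 0.000204 + 0.018414 + 0.000050 + 0.000458 = 0.292146 (working shown to 6 dp, full precision carried).
So 1 − D = 0.707854, i.e. 0.7079 to 4 decimal places.

0.7079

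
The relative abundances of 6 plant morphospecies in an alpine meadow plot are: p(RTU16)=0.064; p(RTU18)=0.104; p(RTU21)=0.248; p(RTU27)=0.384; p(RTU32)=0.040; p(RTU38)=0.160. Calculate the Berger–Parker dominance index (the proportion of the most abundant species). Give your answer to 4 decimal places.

The largest proportion is 0.384, i.e. d = 0.3840 to 4 decimal places.

0.3840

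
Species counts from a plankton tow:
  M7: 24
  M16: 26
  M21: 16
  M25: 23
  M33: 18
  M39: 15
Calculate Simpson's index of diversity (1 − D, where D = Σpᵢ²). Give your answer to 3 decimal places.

0.826

Total N = 24+26+16+23+18+15 = 122, so the proportions are 0.19672, 0.21311, 0.13115, 0.18852, 0.14754, 0.12295 (working shown to 5 dp, full precision carried).
D = 0.19672² + 0.21311² + 0.13115² + 0.18852² + 0.14754² + 0.12295² = 0.03870 + 0.04542 + 0.01720 + 0.03554 + 0.02177 + 0.01512 = 0.17374.
So 1 − D = 0.82626, i.e. 0.826 to 3 decimal places.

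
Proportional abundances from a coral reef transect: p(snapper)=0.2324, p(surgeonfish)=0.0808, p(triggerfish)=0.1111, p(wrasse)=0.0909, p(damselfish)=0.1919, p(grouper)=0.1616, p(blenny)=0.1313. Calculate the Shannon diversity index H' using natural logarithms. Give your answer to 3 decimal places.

Each pᵢ ln pᵢ term (working shown to 5 dp, full precision carried): 0.2324×(-1.45930)=-0.33914, 0.0808×(-2.51578)=-0.20327, 0.1111×(-2.19732)=-0.24412, 0.0909×(-2.39800)=-0.21798, 0.1919×(-1.65078)=-0.31678, 0.1616×(-1.82263)=-0.29454, 0.1313×(-2.03027)=-0.26657.
Sum = -1.88241, so H' = 1.882.

1.882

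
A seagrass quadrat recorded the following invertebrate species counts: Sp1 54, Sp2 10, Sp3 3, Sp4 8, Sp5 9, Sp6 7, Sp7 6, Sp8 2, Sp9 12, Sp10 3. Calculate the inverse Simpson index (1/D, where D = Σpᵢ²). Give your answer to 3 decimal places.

3.809

Total N = 54+10+3+8+9+7+6+2+12+3 = 114, so the proportions are 0.4736842, 0.0877193, 0.0263158, 0.0701754, 0.0789474, 0.0614035, 0.0526316, 0.0175439, 0.1052632, 0.0263158 (working shown to 7 dp, full precision carried).
D = 0.4736842² + 0.0877193² + 0.0263158² + 0.0701754² + 0.0789474² + 0.0614035² + 0.0526316² + 0.0175439² + 0.1052632² + 0.0263158² = 0.2243767 + 0.0076947 + 0.0006925 + 0.0049246 + 0.0062327 + 0.0037704 + 0.0027701 + 0.0003078 + 0.0110803 + 0.0006925 = 0.2625423.
So 1/D = 3.80891, i.e. 3.809 to 3 decimal places.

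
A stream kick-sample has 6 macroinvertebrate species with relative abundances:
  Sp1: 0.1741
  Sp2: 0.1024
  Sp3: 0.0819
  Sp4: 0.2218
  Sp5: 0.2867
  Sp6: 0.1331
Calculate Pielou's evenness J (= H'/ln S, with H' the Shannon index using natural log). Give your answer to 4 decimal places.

H' = −Σ pᵢ ln pᵢ = −((-0.304349) + (-0.233356) + (-0.204935) + (-0.334026) + (-0.358180) + (-0.268417)) = 1.703262 (working shown to 6 dp, full precision carried).
With S = 6 species, ln S = 1.791759, so J = 1.703262/1.791759 = 0.950609, i.e. 0.9506 to 4 decimal places.

0.9506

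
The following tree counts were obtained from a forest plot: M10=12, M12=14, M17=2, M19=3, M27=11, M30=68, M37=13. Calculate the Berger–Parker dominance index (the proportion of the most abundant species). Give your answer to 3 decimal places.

Total N = 12+14+2+3+11+68+13 = 123, so the proportions are 0.09756, 0.11382, 0.01626, 0.02439, 0.08943, 0.55285, 0.10569 (working shown to 5 dp, full precision carried).
The largest proportion is 0.55285, i.e. d = 0.553 to 3 decimal places.

0.553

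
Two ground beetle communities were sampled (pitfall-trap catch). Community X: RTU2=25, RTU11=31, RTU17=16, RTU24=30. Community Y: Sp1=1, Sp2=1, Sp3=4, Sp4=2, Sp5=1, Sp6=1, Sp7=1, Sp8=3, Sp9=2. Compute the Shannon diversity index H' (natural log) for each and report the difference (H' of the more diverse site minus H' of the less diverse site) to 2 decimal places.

Community X: N=102, proportions 0.2451, 0.3039, 0.1569, 0.2941, giving H' = 1.3571 (working shown to 4 dp, full precision carried).
Community Y: N=16, proportions 0.0625, 0.0625, 0.25, 0.125, 0.0625, 0.0625, 0.0625, 0.1875, 0.125, giving H' = 2.0467.
Difference = |1.3571 − 2.0467| = 0.6896, i.e. 0.69 to 2 decimal places.

0.69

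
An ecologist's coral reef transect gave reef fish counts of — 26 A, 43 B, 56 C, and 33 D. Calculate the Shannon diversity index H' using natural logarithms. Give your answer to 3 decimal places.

1.346

Total N = 26+43+56+33 = 158, so the proportions are 0.16456, 0.27215, 0.35443, 0.20886 (working shown to 5 dp, full precision carried).
Each pᵢ ln pᵢ term: 0.16456×(-1.80450)=-0.29694, 0.27215×(-1.30139)=-0.35418, 0.35443×(-1.03724)=-0.36763, 0.20886×(-1.56609)=-0.32709.
Sum = -1.34584, so H' = 1.346.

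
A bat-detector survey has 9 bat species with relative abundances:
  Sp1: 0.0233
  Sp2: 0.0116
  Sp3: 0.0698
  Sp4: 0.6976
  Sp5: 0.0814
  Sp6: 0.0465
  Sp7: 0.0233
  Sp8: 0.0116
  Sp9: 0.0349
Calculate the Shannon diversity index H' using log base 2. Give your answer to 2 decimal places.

Each pᵢ log₂ pᵢ term (working shown to 4 dp, full precision carried): 0.0233×(-5.4235)=-0.1264, 0.0116×(-6.4297)=-0.0746, 0.0698×(-3.8406)=-0.2681, 0.6976×(-0.5195)=-0.3624, 0.0814×(-3.6188)=-0.2946, 0.0465×(-4.4266)=-0.2058, 0.0233×(-5.4235)=-0.1264, 0.0116×(-6.4297)=-0.0746, 0.0349×(-4.8406)=-0.1689.
Sum = -1.7018, so H' = 1.70.

1.70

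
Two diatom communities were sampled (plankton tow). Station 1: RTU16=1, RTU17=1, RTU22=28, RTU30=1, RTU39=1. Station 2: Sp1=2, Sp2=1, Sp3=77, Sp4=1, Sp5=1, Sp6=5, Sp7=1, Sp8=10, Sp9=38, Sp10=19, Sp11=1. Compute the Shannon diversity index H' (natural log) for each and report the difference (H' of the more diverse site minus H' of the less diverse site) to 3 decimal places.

0.903

Station 1: N=32, proportions 0.03125, 0.03125, 0.875, 0.03125, 0.03125, giving H' = 0.55006 (working shown to 5 dp, full precision carried).
Station 2: N=156, proportions 0.01282, 0.00641, 0.49359, 0.00641, 0.00641, 0.03205, 0.00641, 0.0641, 0.24359, 0.12179, 0.00641, giving H' = 1.45303.
Difference = |0.55006 − 1.45303| = 0.90297, i.e. 0.903 to 3 decimal places.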